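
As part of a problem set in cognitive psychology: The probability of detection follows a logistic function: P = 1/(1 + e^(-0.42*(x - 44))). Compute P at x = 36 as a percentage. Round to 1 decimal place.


P(x) = 1/(1 + e^(-0.42*(36 - 44)))
Exponent = -0.42 * -8 = 3.36
e^(3.36) = 28.789191
P = 1/(1 + 28.789191) = 0.033569
Percentage = 3.4


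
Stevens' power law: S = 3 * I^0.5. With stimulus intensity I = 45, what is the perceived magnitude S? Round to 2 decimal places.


S = 3 * 45^0.5
45^0.5 = 6.7082
S = 3 * 6.7082
= 20.12


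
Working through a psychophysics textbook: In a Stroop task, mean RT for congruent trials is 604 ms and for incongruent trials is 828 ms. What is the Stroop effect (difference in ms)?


Stroop effect = RT(incongruent) - RT(congruent)
= 828 - 604
= 224 ms


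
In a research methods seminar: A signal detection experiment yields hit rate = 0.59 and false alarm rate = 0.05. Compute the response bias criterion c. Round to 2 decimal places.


c = -0.5 * (z(HR) + z(FAR))
z(0.59) = 0.2275
z(0.05) = -1.6449
c = -0.5 * (0.2275 + -1.6449)
= -0.5 * -1.4174
= 0.71


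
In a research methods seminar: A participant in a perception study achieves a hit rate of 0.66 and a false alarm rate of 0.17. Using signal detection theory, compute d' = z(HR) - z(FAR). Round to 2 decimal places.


d' = z(HR) - z(FAR)
z(0.66) = 0.4125
z(0.17) = -0.9542
d' = 0.4125 - -0.9542
= 1.37


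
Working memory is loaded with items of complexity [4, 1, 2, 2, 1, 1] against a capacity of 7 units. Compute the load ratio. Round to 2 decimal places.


Total complexity = 4 + 1 + 2 + 2 + 1 + 1 = 11
Load = total / capacity = 11 / 7
= 1.57


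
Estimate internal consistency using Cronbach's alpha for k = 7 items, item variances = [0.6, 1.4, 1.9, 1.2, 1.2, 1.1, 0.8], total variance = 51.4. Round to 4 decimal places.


alpha = (k/(k-1)) * (1 - sum(s_i^2)/s_total^2)
sum(item variances) = 8.2
k/(k-1) = 7/6 = 1.166667
1 - 8.2/51.4 = 1 - 0.159533 = 0.840467
alpha = 1.166667 * 0.840467
= 0.9805


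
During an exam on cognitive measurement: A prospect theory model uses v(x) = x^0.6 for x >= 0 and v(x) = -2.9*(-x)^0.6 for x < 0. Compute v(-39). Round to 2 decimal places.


Since x = -39 < 0, use v(x) = -lambda*(-x)^alpha
(-x) = 39
39^0.6 = 9.0082
v(-39) = -2.9 * 9.0082
= -26.12


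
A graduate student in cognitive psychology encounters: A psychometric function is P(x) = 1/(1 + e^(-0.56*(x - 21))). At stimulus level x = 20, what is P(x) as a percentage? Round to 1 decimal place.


P(x) = 1/(1 + e^(-0.56*(20 - 21)))
Exponent = -0.56 * -1 = 0.56
e^(0.56) = 1.750673
P = 1/(1 + 1.750673) = 0.363547
Percentage = 36.4


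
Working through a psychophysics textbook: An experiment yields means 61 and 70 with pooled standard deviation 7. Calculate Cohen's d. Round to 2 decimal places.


Cohen's d = (M1 - M2) / S_pooled
= (61 - 70) / 7
= -9 / 7
= -1.29


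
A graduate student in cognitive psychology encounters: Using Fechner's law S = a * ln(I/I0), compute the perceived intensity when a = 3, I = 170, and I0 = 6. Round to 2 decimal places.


S = 3 * ln(170/6)
I/I0 = 28.333333
ln(28.333333) = 3.344
S = 3 * 3.344
= 10.03


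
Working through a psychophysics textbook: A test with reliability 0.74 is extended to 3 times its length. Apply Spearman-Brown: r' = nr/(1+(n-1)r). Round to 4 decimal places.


r_new = n*r / (1 + (n-1)*r)
Numerator = 3 * 0.74 = 2.22
Denominator = 1 + 2 * 0.74 = 2.48
r_new = 2.22 / 2.48
= 0.8952


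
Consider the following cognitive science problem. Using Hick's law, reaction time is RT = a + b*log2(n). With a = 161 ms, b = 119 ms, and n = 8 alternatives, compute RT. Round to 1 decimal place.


RT = 161 + 119 * log2(8)
log2(8) = 3.0
RT = 161 + 119 * 3.0
= 161 + 357.0
= 518.0 ms


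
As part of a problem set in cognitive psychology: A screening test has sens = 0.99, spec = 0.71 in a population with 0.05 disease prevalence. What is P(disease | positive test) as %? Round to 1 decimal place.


PPV = (sens * prev) / (sens * prev + (1-spec) * (1-prev))
Numerator = 0.99 * 0.05 = 0.0495
P(positive and no disease) = (1 - spec) * (1 - prev) = (1 - 0.71) * (1 - 0.05) = 0.2755
Denominator = 0.0495 + 0.2755 = 0.325
PPV = 0.0495 / 0.325 = 0.152308
As percentage = 15.2


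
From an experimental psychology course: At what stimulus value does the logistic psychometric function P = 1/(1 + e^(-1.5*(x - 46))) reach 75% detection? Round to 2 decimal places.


At P = 0.75: 0.75 = 1/(1 + e^(-k*(x-x0)))
Solving: e^(-k*(x-x0)) = 1/3
x = x0 + ln(3)/k
ln(3) = 1.0986
x = 46 + 1.0986/1.5
= 46 + 0.7324
= 46.73


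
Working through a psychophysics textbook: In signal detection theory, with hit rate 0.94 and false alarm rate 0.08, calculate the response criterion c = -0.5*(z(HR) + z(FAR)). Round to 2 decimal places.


c = -0.5 * (z(HR) + z(FAR))
z(0.94) = 1.5548
z(0.08) = -1.4051
c = -0.5 * (1.5548 + -1.4051)
= -0.5 * 0.1497
= -0.07


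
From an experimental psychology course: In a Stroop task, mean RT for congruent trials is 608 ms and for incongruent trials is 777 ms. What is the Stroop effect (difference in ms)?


Stroop effect = RT(incongruent) - RT(congruent)
= 777 - 608
= 169 ms


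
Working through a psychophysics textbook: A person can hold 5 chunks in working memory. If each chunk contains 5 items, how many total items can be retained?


Total items = chunks * items_per_chunk
= 5 * 5
= 25


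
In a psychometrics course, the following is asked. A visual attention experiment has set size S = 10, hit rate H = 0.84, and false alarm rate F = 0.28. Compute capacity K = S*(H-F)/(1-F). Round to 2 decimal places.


K = S * (H - F) / (1 - F)
H - F = 0.56
1 - F = 0.72
K = 10 * 0.56 / 0.72
= 7.78


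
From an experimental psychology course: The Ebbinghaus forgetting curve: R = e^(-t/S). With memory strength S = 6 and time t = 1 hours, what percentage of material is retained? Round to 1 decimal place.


R = e^(-t/S)
-t/S = -1/6 = -0.166667
R = e^(-0.166667) = 0.846481
Percentage = 0.846481 * 100
= 84.6


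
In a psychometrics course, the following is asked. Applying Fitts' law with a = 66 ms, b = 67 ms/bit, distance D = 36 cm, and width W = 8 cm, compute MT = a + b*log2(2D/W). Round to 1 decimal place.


MT = 66 + 67 * log2(2*36/8)
2D/W = 9.0
log2(9.0) = 3.1699
MT = 66 + 67 * 3.1699
= 278.4 ms


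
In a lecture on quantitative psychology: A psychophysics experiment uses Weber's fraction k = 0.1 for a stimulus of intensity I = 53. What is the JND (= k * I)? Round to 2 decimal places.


JND = k * I
JND = 0.1 * 53
= 5.30


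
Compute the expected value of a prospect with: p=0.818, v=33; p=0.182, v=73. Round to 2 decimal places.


EU = sum(p_i * v_i)
0.818 * 33 = 26.994
0.182 * 73 = 13.286
EU = 26.994 + 13.286
= 40.28


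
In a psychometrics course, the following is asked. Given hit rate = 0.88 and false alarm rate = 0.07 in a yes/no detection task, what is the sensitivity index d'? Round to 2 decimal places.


d' = z(HR) - z(FAR)
z(0.88) = 1.175
z(0.07) = -1.4758
d' = 1.175 - -1.4758
= 2.65


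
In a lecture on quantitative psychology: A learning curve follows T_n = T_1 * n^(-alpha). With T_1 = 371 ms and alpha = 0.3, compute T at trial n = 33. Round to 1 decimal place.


T_n = 371 * 33^(-0.3)
33^(-0.3) = 0.350305
T_n = 371 * 0.350305
= 130.0 ms


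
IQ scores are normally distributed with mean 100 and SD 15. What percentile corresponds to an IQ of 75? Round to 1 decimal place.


z = (IQ - mean) / SD
z = (75 - 100) / 15 = -1.6667
Percentile = Phi(-1.6667) * 100
Phi(-1.6667) = 0.047787
= 4.8


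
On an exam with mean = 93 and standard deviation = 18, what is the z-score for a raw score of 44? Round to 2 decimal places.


z = (X - mu) / sigma
= (44 - 93) / 18
= -49 / 18
= -2.72


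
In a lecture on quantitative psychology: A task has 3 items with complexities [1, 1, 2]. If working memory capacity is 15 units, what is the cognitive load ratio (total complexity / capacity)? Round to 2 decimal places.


Total complexity = 1 + 1 + 2 = 4
Load = total / capacity = 4 / 15
= 0.27


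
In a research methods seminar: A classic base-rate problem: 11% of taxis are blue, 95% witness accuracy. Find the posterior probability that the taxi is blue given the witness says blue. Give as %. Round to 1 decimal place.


P(blue | says blue) = P(says blue | blue)*P(blue) / [P(says blue | blue)*P(blue) + P(says blue | not blue)*P(not blue)]
Numerator = 0.95 * 0.11 = 0.1045
False identification = 0.05 * 0.89 = 0.0445
P = 0.1045 / (0.1045 + 0.0445)
= 0.1045 / 0.149
As percentage = 70.1


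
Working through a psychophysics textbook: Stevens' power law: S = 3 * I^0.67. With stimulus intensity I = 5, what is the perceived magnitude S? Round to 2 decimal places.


S = 3 * 5^0.67
5^0.67 = 2.9397
S = 3 * 2.9397
= 8.82


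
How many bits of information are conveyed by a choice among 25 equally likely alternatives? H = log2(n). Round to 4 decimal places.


H = log2(n)
H = log2(25)
= 4.6439


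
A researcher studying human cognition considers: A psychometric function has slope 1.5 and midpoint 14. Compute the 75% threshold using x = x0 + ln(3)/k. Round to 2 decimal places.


At P = 0.75: 0.75 = 1/(1 + e^(-k*(x-x0)))
Solving: e^(-k*(x-x0)) = 1/3
x = x0 + ln(3)/k
ln(3) = 1.0986
x = 14 + 1.0986/1.5
= 14 + 0.7324
= 14.73


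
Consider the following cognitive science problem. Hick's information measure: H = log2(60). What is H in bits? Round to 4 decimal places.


H = log2(n)
H = log2(60)
= 5.9069


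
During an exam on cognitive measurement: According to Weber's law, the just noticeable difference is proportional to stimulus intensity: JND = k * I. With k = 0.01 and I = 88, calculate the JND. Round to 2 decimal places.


JND = k * I
JND = 0.01 * 88
= 0.88


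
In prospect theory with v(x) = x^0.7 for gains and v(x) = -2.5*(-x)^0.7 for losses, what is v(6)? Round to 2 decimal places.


Since x = 6 >= 0, use v(x) = x^0.7
6^0.7 = 3.5051
v(6) = 3.51


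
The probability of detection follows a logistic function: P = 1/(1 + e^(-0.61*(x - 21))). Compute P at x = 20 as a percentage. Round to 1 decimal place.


P(x) = 1/(1 + e^(-0.61*(20 - 21)))
Exponent = -0.61 * -1 = 0.61
e^(0.61) = 1.840431
P = 1/(1 + 1.840431) = 0.352059
Percentage = 35.2


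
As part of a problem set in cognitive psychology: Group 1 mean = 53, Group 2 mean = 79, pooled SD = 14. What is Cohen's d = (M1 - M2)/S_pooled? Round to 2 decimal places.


Cohen's d = (M1 - M2) / S_pooled
= (53 - 79) / 14
= -26 / 14
= -1.86


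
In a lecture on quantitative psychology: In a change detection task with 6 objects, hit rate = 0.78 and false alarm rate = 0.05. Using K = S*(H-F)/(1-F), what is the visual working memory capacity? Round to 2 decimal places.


K = S * (H - F) / (1 - F)
H - F = 0.73
1 - F = 0.95
K = 6 * 0.73 / 0.95
= 4.61


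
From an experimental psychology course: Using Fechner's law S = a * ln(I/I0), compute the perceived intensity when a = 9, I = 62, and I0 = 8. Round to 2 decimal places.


S = 9 * ln(62/8)
I/I0 = 7.75
ln(7.75) = 2.0477
S = 9 * 2.0477
= 18.43


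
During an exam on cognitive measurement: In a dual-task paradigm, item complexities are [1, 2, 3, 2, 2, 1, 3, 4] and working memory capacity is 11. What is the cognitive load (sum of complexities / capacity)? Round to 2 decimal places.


Total complexity = 1 + 2 + 3 + 2 + 2 + 1 + 3 + 4 = 18
Load = total / capacity = 18 / 11
= 1.64


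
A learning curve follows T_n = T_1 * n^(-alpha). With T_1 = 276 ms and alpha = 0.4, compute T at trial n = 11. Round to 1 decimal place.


T_n = 276 * 11^(-0.4)
11^(-0.4) = 0.383215
T_n = 276 * 0.383215
= 105.8 ms


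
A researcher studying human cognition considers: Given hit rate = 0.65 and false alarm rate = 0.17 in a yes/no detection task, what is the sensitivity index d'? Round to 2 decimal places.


d' = z(HR) - z(FAR)
z(0.65) = 0.3853
z(0.17) = -0.9542
d' = 0.3853 - -0.9542
= 1.34


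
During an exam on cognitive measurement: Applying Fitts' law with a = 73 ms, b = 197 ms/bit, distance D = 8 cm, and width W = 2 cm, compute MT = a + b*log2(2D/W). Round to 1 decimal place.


MT = 73 + 197 * log2(2*8/2)
2D/W = 8.0
log2(8.0) = 3.0
MT = 73 + 197 * 3.0
= 664.0 ms


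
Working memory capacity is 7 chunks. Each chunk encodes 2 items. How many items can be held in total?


Total items = chunks * items_per_chunk
= 7 * 2
= 14


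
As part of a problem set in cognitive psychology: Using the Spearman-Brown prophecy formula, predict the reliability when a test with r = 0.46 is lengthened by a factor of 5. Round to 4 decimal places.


r_new = n*r / (1 + (n-1)*r)
Numerator = 5 * 0.46 = 2.3
Denominator = 1 + 4 * 0.46 = 2.84
r_new = 2.3 / 2.84
= 0.8099


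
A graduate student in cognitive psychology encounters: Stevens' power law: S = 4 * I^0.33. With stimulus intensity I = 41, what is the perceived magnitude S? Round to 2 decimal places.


S = 4 * 41^0.33
41^0.33 = 3.4058
S = 4 * 3.4058
= 13.62


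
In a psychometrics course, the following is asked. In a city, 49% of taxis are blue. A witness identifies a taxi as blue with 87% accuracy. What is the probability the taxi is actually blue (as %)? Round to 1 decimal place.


P(blue | says blue) = P(says blue | blue)*P(blue) / [P(says blue | blue)*P(blue) + P(says blue | not blue)*P(not blue)]
Numerator = 0.87 * 0.49 = 0.4263
False identification = 0.13 * 0.51 = 0.0663
P = 0.4263 / (0.4263 + 0.0663)
= 0.4263 / 0.4926
As percentage = 86.5


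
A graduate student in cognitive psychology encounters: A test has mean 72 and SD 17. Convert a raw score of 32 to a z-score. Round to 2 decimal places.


z = (X - mu) / sigma
= (32 - 72) / 17
= -40 / 17
= -2.35


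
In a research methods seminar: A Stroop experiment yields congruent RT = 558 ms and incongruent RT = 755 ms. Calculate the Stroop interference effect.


Stroop effect = RT(incongruent) - RT(congruent)
= 755 - 558
= 197 ms


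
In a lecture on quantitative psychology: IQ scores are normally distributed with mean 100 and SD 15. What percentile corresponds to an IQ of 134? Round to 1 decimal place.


z = (IQ - mean) / SD
z = (134 - 100) / 15 = 2.2667
Percentile = Phi(2.2667) * 100
Phi(2.2667) = 0.988296
= 98.8


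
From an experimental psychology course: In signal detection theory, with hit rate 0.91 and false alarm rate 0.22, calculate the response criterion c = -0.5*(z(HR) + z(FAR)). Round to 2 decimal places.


c = -0.5 * (z(HR) + z(FAR))
z(0.91) = 1.3408
z(0.22) = -0.7722
c = -0.5 * (1.3408 + -0.7722)
= -0.5 * 0.5686
= -0.28


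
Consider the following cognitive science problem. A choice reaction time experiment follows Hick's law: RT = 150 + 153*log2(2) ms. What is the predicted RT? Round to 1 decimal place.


RT = 150 + 153 * log2(2)
log2(2) = 1.0
RT = 150 + 153 * 1.0
= 150 + 153.0
= 303.0 ms


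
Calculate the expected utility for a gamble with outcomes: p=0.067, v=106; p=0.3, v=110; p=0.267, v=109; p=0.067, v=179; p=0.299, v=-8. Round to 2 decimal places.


EU = sum(p_i * v_i)
0.067 * 106 = 7.102
0.3 * 110 = 33.0
0.267 * 109 = 29.103
0.067 * 179 = 11.993
0.299 * -8 = -2.392
EU = 7.102 + 33.0 + 29.103 + 11.993 + -2.392
= 78.81


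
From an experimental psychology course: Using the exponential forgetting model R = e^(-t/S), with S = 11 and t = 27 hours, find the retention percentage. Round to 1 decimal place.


R = e^(-t/S)
-t/S = -27/11 = -2.454545
R = e^(-2.454545) = 0.085902
Percentage = 0.085902 * 100
= 8.6


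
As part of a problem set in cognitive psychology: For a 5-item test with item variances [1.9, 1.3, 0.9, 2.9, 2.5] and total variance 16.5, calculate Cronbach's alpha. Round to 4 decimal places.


alpha = (k/(k-1)) * (1 - sum(s_i^2)/s_total^2)
sum(item variances) = 9.5
k/(k-1) = 5/4 = 1.25
1 - 9.5/16.5 = 1 - 0.575758 = 0.424242
alpha = 1.25 * 0.424242
= 0.5303


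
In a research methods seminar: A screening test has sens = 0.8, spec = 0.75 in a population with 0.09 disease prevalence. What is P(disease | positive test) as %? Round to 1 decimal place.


PPV = (sens * prev) / (sens * prev + (1-spec) * (1-prev))
Numerator = 0.8 * 0.09 = 0.072
P(positive and no disease) = (1 - spec) * (1 - prev) = (1 - 0.75) * (1 - 0.09) = 0.2275
Denominator = 0.072 + 0.2275 = 0.2995
PPV = 0.072 / 0.2995 = 0.240401
As percentage = 24.0


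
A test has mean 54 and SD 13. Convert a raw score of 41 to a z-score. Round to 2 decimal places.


z = (X - mu) / sigma
= (41 - 54) / 13
= -13 / 13
= -1.00


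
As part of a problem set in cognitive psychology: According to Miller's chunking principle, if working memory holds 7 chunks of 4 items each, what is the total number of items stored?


Total items = chunks * items_per_chunk
= 7 * 4
= 28


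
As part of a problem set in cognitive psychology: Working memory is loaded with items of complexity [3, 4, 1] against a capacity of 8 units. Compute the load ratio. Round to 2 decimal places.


Total complexity = 3 + 4 + 1 = 8
Load = total / capacity = 8 / 8
= 1.00


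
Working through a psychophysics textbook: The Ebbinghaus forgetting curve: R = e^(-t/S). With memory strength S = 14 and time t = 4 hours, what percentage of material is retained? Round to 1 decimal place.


R = e^(-t/S)
-t/S = -4/14 = -0.285714
R = e^(-0.285714) = 0.751478
Percentage = 0.751478 * 100
= 75.1


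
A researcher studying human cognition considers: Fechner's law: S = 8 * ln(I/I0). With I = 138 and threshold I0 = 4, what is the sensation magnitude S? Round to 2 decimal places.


S = 8 * ln(138/4)
I/I0 = 34.5
ln(34.5) = 3.541
S = 8 * 3.541
= 28.33


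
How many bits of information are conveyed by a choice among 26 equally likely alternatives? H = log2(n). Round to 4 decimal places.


H = log2(n)
H = log2(26)
= 4.7004


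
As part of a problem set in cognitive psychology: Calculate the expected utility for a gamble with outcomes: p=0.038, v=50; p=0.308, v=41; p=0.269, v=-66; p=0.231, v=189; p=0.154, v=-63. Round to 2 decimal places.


EU = sum(p_i * v_i)
0.038 * 50 = 1.9
0.308 * 41 = 12.628
0.269 * -66 = -17.754
0.231 * 189 = 43.659
0.154 * -63 = -9.702
EU = 1.9 + 12.628 + -17.754 + 43.659 + -9.702
= 30.73


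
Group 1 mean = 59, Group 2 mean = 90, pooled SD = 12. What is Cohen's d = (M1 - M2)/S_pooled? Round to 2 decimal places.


Cohen's d = (M1 - M2) / S_pooled
= (59 - 90) / 12
= -31 / 12
= -2.58


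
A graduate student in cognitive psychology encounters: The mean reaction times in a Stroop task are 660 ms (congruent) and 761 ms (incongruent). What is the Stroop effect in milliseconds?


Stroop effect = RT(incongruent) - RT(congruent)
= 761 - 660
= 101 ms


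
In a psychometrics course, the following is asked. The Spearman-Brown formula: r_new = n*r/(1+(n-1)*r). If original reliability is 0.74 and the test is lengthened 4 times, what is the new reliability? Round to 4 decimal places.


r_new = n*r / (1 + (n-1)*r)
Numerator = 4 * 0.74 = 2.96
Denominator = 1 + 3 * 0.74 = 3.22
r_new = 2.96 / 3.22
= 0.9193


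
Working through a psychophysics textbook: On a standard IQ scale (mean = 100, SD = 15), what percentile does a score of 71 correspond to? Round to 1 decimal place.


z = (IQ - mean) / SD
z = (71 - 100) / 15 = -1.9333
Percentile = Phi(-1.9333) * 100
Phi(-1.9333) = 0.0266
= 2.7


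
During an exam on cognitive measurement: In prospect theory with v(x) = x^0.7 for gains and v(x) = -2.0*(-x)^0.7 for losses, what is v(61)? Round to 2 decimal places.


Since x = 61 >= 0, use v(x) = x^0.7
61^0.7 = 17.7718
v(61) = 17.77


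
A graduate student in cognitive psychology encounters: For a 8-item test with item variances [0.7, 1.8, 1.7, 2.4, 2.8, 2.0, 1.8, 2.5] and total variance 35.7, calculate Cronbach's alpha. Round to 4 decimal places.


alpha = (k/(k-1)) * (1 - sum(s_i^2)/s_total^2)
sum(item variances) = 15.7
k/(k-1) = 8/7 = 1.142857
1 - 15.7/35.7 = 1 - 0.439776 = 0.560224
alpha = 1.142857 * 0.560224
= 0.6403


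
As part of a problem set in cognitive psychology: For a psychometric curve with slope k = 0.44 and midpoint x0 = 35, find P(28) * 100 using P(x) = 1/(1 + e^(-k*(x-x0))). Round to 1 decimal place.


P(x) = 1/(1 + e^(-0.44*(28 - 35)))
Exponent = -0.44 * -7 = 3.08
e^(3.08) = 21.758402
P = 1/(1 + 21.758402) = 0.04394
Percentage = 4.4


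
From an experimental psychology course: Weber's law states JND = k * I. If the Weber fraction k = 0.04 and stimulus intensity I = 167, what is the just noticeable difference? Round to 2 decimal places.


JND = k * I
JND = 0.04 * 167
= 6.68


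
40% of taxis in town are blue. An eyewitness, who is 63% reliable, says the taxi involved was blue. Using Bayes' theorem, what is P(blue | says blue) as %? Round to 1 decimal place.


P(blue | says blue) = P(says blue | blue)*P(blue) / [P(says blue | blue)*P(blue) + P(says blue | not blue)*P(not blue)]
Numerator = 0.63 * 0.4 = 0.252
False identification = 0.37 * 0.6 = 0.222
P = 0.252 / (0.252 + 0.222)
= 0.252 / 0.474
As percentage = 53.2


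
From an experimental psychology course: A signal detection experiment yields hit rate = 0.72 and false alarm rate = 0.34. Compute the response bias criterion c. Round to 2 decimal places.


c = -0.5 * (z(HR) + z(FAR))
z(0.72) = 0.5828
z(0.34) = -0.4125
c = -0.5 * (0.5828 + -0.4125)
= -0.5 * 0.1703
= -0.09


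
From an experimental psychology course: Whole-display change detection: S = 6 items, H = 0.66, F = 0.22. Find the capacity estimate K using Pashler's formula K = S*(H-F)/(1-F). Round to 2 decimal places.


K = S * (H - F) / (1 - F)
H - F = 0.44
1 - F = 0.78
K = 6 * 0.44 / 0.78
= 3.38


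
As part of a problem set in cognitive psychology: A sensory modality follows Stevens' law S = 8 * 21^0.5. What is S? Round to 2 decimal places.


S = 8 * 21^0.5
21^0.5 = 4.5826
S = 8 * 4.5826
= 36.66


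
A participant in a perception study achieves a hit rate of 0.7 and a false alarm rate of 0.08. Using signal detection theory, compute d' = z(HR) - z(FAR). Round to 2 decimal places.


d' = z(HR) - z(FAR)
z(0.7) = 0.5244
z(0.08) = -1.4051
d' = 0.5244 - -1.4051
= 1.93


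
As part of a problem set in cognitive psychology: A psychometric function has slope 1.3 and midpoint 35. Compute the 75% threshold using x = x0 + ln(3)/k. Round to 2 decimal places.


At P = 0.75: 0.75 = 1/(1 + e^(-k*(x-x0)))
Solving: e^(-k*(x-x0)) = 1/3
x = x0 + ln(3)/k
ln(3) = 1.0986
x = 35 + 1.0986/1.3
= 35 + 0.8451
= 35.85


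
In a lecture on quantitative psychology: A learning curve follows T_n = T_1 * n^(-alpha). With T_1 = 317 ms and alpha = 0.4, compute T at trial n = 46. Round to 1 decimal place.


T_n = 317 * 46^(-0.4)
46^(-0.4) = 0.216221
T_n = 317 * 0.216221
= 68.5 ms


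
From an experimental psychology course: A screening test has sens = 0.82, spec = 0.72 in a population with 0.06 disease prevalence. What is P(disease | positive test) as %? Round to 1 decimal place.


PPV = (sens * prev) / (sens * prev + (1-spec) * (1-prev))
Numerator = 0.82 * 0.06 = 0.0492
P(positive and no disease) = (1 - spec) * (1 - prev) = (1 - 0.72) * (1 - 0.06) = 0.2632
Denominator = 0.0492 + 0.2632 = 0.3124
PPV = 0.0492 / 0.3124 = 0.15749
As percentage = 15.7


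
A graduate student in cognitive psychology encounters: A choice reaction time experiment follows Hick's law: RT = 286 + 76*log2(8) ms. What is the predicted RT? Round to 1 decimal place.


RT = 286 + 76 * log2(8)
log2(8) = 3.0
RT = 286 + 76 * 3.0
= 286 + 228.0
= 514.0 ms


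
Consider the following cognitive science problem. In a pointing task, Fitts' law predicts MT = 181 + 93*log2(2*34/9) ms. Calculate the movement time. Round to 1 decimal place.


MT = 181 + 93 * log2(2*34/9)
2D/W = 7.555556
log2(7.555556) = 2.9175
MT = 181 + 93 * 2.9175
= 452.3 ms


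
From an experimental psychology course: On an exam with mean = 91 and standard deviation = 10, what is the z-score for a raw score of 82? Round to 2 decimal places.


z = (X - mu) / sigma
= (82 - 91) / 10
= -9 / 10
= -0.90


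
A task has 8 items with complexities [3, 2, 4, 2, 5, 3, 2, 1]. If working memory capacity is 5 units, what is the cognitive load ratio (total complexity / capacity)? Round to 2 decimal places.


Total complexity = 3 + 2 + 4 + 2 + 5 + 3 + 2 + 1 = 22
Load = total / capacity = 22 / 5
= 4.40


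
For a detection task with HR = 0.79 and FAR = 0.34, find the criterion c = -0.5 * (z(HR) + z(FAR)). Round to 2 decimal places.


c = -0.5 * (z(HR) + z(FAR))
z(0.79) = 0.8064
z(0.34) = -0.4125
c = -0.5 * (0.8064 + -0.4125)
= -0.5 * 0.3939
= -0.20


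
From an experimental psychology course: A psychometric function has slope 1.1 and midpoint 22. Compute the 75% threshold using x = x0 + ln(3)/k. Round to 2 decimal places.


At P = 0.75: 0.75 = 1/(1 + e^(-k*(x-x0)))
Solving: e^(-k*(x-x0)) = 1/3
x = x0 + ln(3)/k
ln(3) = 1.0986
x = 22 + 1.0986/1.1
= 22 + 0.9987
= 23.00


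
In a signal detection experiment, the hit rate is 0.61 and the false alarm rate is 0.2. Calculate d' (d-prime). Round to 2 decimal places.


d' = z(HR) - z(FAR)
z(0.61) = 0.2793
z(0.2) = -0.8416
d' = 0.2793 - -0.8416
= 1.12


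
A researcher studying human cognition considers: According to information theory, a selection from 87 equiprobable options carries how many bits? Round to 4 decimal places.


H = log2(n)
H = log2(87)
= 6.4429


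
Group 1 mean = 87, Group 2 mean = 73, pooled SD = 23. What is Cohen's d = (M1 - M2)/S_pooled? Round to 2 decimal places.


Cohen's d = (M1 - M2) / S_pooled
= (87 - 73) / 23
= 14 / 23
= 0.61


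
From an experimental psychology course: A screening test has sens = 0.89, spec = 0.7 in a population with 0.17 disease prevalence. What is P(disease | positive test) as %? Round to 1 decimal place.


PPV = (sens * prev) / (sens * prev + (1-spec) * (1-prev))
Numerator = 0.89 * 0.17 = 0.1513
P(positive and no disease) = (1 - spec) * (1 - prev) = (1 - 0.7) * (1 - 0.17) = 0.249
Denominator = 0.1513 + 0.249 = 0.4003
PPV = 0.1513 / 0.4003 = 0.377967
As percentage = 37.8


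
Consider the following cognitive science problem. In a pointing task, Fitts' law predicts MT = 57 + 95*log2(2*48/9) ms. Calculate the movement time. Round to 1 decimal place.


MT = 57 + 95 * log2(2*48/9)
2D/W = 10.666667
log2(10.666667) = 3.415
MT = 57 + 95 * 3.415
= 381.4 ms


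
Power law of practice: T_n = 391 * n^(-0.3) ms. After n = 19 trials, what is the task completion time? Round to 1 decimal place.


T_n = 391 * 19^(-0.3)
19^(-0.3) = 0.413403
T_n = 391 * 0.413403
= 161.6 ms


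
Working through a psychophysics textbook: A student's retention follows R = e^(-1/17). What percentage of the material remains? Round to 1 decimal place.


R = e^(-t/S)
-t/S = -1/17 = -0.058824
R = e^(-0.058824) = 0.942873
Percentage = 0.942873 * 100
= 94.3


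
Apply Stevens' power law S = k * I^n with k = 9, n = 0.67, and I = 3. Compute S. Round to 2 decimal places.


S = 9 * 3^0.67
3^0.67 = 2.0877
S = 9 * 2.0877
= 18.79


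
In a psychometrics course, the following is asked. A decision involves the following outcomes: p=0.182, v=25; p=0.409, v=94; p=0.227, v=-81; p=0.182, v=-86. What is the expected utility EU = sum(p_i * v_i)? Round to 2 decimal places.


EU = sum(p_i * v_i)
0.182 * 25 = 4.55
0.409 * 94 = 38.446
0.227 * -81 = -18.387
0.182 * -86 = -15.652
EU = 4.55 + 38.446 + -18.387 + -15.652
= 8.96


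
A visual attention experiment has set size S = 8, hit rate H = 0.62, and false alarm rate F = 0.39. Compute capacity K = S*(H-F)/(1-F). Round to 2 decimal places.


K = S * (H - F) / (1 - F)
H - F = 0.23
1 - F = 0.61
K = 8 * 0.23 / 0.61
= 3.02


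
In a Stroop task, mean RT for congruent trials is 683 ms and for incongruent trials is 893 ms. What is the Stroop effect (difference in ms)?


Stroop effect = RT(incongruent) - RT(congruent)
= 893 - 683
= 210 ms


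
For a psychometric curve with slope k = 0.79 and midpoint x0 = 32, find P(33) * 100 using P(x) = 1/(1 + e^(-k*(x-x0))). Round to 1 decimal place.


P(x) = 1/(1 + e^(-0.79*(33 - 32)))
Exponent = -0.79 * 1 = -0.79
e^(-0.79) = 0.453845
P = 1/(1 + 0.453845) = 0.687831
Percentage = 68.8


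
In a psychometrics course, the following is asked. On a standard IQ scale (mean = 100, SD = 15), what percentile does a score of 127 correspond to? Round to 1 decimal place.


z = (IQ - mean) / SD
z = (127 - 100) / 15 = 1.8
Percentile = Phi(1.8) * 100
Phi(1.8) = 0.96407
= 96.4


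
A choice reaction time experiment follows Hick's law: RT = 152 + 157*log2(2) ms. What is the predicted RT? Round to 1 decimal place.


RT = 152 + 157 * log2(2)
log2(2) = 1.0
RT = 152 + 157 * 1.0
= 152 + 157.0
= 309.0 ms


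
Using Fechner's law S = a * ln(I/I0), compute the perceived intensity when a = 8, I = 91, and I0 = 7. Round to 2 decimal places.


S = 8 * ln(91/7)
I/I0 = 13.0
ln(13.0) = 2.5649
S = 8 * 2.5649
= 20.52


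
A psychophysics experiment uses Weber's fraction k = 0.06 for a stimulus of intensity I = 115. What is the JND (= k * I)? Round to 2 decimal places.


JND = k * I
JND = 0.06 * 115
= 6.90


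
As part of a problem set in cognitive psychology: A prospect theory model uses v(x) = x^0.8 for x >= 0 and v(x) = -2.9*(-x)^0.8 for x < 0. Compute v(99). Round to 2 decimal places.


Since x = 99 >= 0, use v(x) = x^0.8
99^0.8 = 39.4919
v(99) = 39.49


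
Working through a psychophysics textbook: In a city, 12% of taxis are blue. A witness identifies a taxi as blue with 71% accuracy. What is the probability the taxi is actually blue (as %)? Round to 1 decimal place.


P(blue | says blue) = P(says blue | blue)*P(blue) / [P(says blue | blue)*P(blue) + P(says blue | not blue)*P(not blue)]
Numerator = 0.71 * 0.12 = 0.0852
False identification = 0.29 * 0.88 = 0.2552
P = 0.0852 / (0.0852 + 0.2552)
= 0.0852 / 0.3404
As percentage = 25.0


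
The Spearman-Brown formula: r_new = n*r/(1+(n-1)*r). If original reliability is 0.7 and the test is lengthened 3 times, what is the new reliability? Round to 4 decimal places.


r_new = n*r / (1 + (n-1)*r)
Numerator = 3 * 0.7 = 2.1
Denominator = 1 + 2 * 0.7 = 2.4
r_new = 2.1 / 2.4
= 0.8750


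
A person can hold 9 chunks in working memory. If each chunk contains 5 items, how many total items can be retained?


Total items = chunks * items_per_chunk
= 9 * 5
= 45


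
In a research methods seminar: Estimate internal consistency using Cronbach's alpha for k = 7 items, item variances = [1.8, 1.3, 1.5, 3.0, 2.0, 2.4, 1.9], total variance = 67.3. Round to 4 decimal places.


alpha = (k/(k-1)) * (1 - sum(s_i^2)/s_total^2)
sum(item variances) = 13.9
k/(k-1) = 7/6 = 1.166667
1 - 13.9/67.3 = 1 - 0.206538 = 0.793462
alpha = 1.166667 * 0.793462
= 0.9257


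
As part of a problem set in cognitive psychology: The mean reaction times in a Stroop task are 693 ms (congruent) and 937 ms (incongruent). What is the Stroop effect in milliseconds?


Stroop effect = RT(incongruent) - RT(congruent)
= 937 - 693
= 244 ms


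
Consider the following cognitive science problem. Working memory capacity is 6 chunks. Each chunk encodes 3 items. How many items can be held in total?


Total items = chunks * items_per_chunk
= 6 * 3
= 18


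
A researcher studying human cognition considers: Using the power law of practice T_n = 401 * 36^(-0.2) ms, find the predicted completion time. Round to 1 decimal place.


T_n = 401 * 36^(-0.2)
36^(-0.2) = 0.488359
T_n = 401 * 0.488359
= 195.8 ms


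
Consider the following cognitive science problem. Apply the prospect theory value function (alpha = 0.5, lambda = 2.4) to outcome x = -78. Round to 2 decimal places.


Since x = -78 < 0, use v(x) = -lambda*(-x)^alpha
(-x) = 78
78^0.5 = 8.8318
v(-78) = -2.4 * 8.8318
= -21.20


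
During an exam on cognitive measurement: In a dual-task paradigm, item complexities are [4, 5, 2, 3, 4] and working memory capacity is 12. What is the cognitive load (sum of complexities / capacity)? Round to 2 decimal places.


Total complexity = 4 + 5 + 2 + 3 + 4 = 18
Load = total / capacity = 18 / 12
= 1.50


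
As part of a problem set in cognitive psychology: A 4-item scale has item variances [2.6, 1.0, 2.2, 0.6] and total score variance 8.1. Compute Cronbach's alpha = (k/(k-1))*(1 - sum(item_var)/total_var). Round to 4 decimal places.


alpha = (k/(k-1)) * (1 - sum(s_i^2)/s_total^2)
sum(item variances) = 6.4
k/(k-1) = 4/3 = 1.333333
1 - 6.4/8.1 = 1 - 0.790123 = 0.209877
alpha = 1.333333 * 0.209877
= 0.2798


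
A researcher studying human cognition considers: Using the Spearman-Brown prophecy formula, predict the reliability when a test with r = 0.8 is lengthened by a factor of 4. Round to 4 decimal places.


r_new = n*r / (1 + (n-1)*r)
Numerator = 4 * 0.8 = 3.2
Denominator = 1 + 3 * 0.8 = 3.4
r_new = 3.2 / 3.4
= 0.9412


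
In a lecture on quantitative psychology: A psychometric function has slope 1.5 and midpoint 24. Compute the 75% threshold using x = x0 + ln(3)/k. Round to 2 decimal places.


At P = 0.75: 0.75 = 1/(1 + e^(-k*(x-x0)))
Solving: e^(-k*(x-x0)) = 1/3
x = x0 + ln(3)/k
ln(3) = 1.0986
x = 24 + 1.0986/1.5
= 24 + 0.7324
= 24.73


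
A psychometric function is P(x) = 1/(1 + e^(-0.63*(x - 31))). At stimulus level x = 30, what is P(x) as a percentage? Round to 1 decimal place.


P(x) = 1/(1 + e^(-0.63*(30 - 31)))
Exponent = -0.63 * -1 = 0.63
e^(0.63) = 1.877611
P = 1/(1 + 1.877611) = 0.34751
Percentage = 34.8


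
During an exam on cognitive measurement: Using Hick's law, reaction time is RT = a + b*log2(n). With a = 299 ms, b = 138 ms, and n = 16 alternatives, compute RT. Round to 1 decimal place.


RT = 299 + 138 * log2(16)
log2(16) = 4.0
RT = 299 + 138 * 4.0
= 299 + 552.0
= 851.0 ms


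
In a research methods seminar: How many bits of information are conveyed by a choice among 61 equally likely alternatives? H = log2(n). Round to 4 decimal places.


H = log2(n)
H = log2(61)
= 5.9307


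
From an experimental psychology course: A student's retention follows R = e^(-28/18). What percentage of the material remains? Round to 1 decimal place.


R = e^(-t/S)
-t/S = -28/18 = -1.555556
R = e^(-1.555556) = 0.211072
Percentage = 0.211072 * 100
= 21.1


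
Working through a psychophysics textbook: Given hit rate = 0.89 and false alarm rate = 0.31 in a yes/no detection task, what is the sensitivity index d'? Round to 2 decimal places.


d' = z(HR) - z(FAR)
z(0.89) = 1.2265
z(0.31) = -0.4959
d' = 1.2265 - -0.4959
= 1.72


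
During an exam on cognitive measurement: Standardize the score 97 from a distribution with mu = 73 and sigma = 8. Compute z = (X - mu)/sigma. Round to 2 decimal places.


z = (X - mu) / sigma
= (97 - 73) / 8
= 24 / 8
= 3.00


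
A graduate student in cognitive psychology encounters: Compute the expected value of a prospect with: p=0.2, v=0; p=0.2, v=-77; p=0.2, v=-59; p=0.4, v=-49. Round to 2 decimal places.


EU = sum(p_i * v_i)
0.2 * 0 = 0.0
0.2 * -77 = -15.4
0.2 * -59 = -11.8
0.4 * -49 = -19.6
EU = 0.0 + -15.4 + -11.8 + -19.6
= -46.80


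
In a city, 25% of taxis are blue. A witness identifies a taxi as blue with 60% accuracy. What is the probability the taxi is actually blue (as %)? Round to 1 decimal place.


P(blue | says blue) = P(says blue | blue)*P(blue) / [P(says blue | blue)*P(blue) + P(says blue | not blue)*P(not blue)]
Numerator = 0.6 * 0.25 = 0.15
False identification = 0.4 * 0.75 = 0.3
P = 0.15 / (0.15 + 0.3)
= 0.15 / 0.45
As percentage = 33.3


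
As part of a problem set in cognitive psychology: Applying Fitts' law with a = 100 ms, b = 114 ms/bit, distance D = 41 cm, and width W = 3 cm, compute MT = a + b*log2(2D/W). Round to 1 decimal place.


MT = 100 + 114 * log2(2*41/3)
2D/W = 27.333333
log2(27.333333) = 4.7726
MT = 100 + 114 * 4.7726
= 644.1 ms


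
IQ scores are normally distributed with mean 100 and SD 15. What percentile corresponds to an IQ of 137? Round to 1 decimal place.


z = (IQ - mean) / SD
z = (137 - 100) / 15 = 2.4667
Percentile = Phi(2.4667) * 100
Phi(2.4667) = 0.993182
= 99.3


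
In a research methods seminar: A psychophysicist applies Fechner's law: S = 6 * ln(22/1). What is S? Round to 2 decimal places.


S = 6 * ln(22/1)
I/I0 = 22.0
ln(22.0) = 3.091
S = 6 * 3.091
= 18.55


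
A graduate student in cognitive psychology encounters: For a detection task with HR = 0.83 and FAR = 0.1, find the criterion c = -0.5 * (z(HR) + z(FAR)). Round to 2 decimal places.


c = -0.5 * (z(HR) + z(FAR))
z(0.83) = 0.9542
z(0.1) = -1.2816
c = -0.5 * (0.9542 + -1.2816)
= -0.5 * -0.3274
= 0.16


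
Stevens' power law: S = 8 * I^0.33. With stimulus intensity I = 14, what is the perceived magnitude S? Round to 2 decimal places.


S = 8 * 14^0.33
14^0.33 = 2.389
S = 8 * 2.389
= 19.11


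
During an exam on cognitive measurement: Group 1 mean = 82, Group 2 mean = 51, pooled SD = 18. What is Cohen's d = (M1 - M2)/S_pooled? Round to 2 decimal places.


Cohen's d = (M1 - M2) / S_pooled
= (82 - 51) / 18
= 31 / 18
= 1.72


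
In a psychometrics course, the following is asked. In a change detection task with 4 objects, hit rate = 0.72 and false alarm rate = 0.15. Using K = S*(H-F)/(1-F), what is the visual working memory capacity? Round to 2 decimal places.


K = S * (H - F) / (1 - F)
H - F = 0.57
1 - F = 0.85
K = 4 * 0.57 / 0.85
= 2.68


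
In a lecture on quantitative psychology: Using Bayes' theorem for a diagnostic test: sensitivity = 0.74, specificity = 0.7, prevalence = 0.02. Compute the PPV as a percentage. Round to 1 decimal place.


PPV = (sens * prev) / (sens * prev + (1-spec) * (1-prev))
Numerator = 0.74 * 0.02 = 0.0148
P(positive and no disease) = (1 - spec) * (1 - prev) = (1 - 0.7) * (1 - 0.02) = 0.294
Denominator = 0.0148 + 0.294 = 0.3088
PPV = 0.0148 / 0.3088 = 0.047927
As percentage = 4.8


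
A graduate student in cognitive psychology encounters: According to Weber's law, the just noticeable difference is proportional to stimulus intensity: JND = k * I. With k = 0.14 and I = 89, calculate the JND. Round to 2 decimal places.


JND = k * I
JND = 0.14 * 89
= 12.46


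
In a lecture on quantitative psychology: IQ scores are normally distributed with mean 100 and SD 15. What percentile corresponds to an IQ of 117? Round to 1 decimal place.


z = (IQ - mean) / SD
z = (117 - 100) / 15 = 1.1333
Percentile = Phi(1.1333) * 100
Phi(1.1333) = 0.871456
= 87.1


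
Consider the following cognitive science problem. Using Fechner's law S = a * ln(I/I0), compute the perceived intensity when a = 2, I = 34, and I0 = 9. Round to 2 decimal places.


S = 2 * ln(34/9)
I/I0 = 3.777778
ln(3.777778) = 1.3291
S = 2 * 1.3291
= 2.66


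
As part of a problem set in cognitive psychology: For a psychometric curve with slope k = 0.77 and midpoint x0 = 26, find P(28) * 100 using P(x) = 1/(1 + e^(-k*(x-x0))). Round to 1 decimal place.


P(x) = 1/(1 + e^(-0.77*(28 - 26)))
Exponent = -0.77 * 2 = -1.54
e^(-1.54) = 0.214381
P = 1/(1 + 0.214381) = 0.823465
Percentage = 82.3


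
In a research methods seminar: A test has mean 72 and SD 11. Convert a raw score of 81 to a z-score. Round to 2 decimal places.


z = (X - mu) / sigma
= (81 - 72) / 11
= 9 / 11
= 0.82


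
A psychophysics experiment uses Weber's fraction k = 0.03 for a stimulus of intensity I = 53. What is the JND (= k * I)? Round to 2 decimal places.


JND = k * I
JND = 0.03 * 53
= 1.59


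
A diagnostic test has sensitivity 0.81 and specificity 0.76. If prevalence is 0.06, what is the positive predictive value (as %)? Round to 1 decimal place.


PPV = (sens * prev) / (sens * prev + (1-spec) * (1-prev))
Numerator = 0.81 * 0.06 = 0.0486
P(positive and no disease) = (1 - spec) * (1 - prev) = (1 - 0.76) * (1 - 0.06) = 0.2256
Denominator = 0.0486 + 0.2256 = 0.2742
PPV = 0.0486 / 0.2742 = 0.177243
As percentage = 17.7


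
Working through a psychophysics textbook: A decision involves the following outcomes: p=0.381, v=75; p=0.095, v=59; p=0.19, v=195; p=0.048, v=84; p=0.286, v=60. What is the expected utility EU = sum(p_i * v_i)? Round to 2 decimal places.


EU = sum(p_i * v_i)
0.381 * 75 = 28.575
0.095 * 59 = 5.605
0.19 * 195 = 37.05
0.048 * 84 = 4.032
0.286 * 60 = 17.16
EU = 28.575 + 5.605 + 37.05 + 4.032 + 17.16
= 92.42
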